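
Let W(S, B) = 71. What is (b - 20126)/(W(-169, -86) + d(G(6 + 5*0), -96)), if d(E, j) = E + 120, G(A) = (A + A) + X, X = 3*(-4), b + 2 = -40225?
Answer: -60353/191 ≈ -315.98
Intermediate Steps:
b = -40227 (b = -2 - 40225 = -40227)
X = -12
G(A) = -12 + 2*A (G(A) = (A + A) - 12 = 2*A - 12 = -12 + 2*A)
d(E, j) = 120 + E
(b - 20126)/(W(-169, -86) + d(G(6 + 5*0), -96)) = (-40227 - 20126)/(71 + (120 + (-12 + 2*(6 + 5*0)))) = -60353/(71 + (120 + (-12 + 2*(6 + 0)))) = -60353/(71 + (120 + (-12 + 2*6))) = -60353/(71 + (120 + (-12 + 12))) = -60353/(71 + (120 + 0)) = -60353/(71 + 120) = -60353/191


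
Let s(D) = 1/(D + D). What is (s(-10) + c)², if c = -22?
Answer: 194481/400 ≈ 486.20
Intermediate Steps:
s(D) = 1/(2*D)
(s(-10) + c)² = ((½)/(-10) - 22)² = ((½)*(-⅒) - 22)² = (-1/20 - 22)² = (-441/20)² = 194481/400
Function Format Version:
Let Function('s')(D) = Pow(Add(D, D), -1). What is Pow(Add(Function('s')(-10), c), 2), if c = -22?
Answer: Rational(194481, 400) ≈ 486.20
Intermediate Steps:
Function('s')(D) = Mul(Rational(1, 2), Pow(D, -1)) (Function('s')(D) = Pow(Mul(2, D), -1) = Mul(Rational(1, 2), Pow(D, -1)))
Pow(Add(Function('s')(-10), c), 2) = Pow(Add(Mul(Rational(1, 2), Pow(-10, -1)), -22), 2) = Pow(Add(Mul(Rational(1, 2), Rational(-1, 10)), -22), 2) = Pow(Add(Rational(-1, 20), -22), 2) = Pow(Rational(-441, 20), 2) = Rational(194481, 400)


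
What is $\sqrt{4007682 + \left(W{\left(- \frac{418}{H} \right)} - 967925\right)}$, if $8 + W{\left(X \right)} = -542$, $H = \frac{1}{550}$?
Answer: $\sqrt{3039207} \approx 1743.3$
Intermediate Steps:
$H = \frac{1}{550} \approx 0.0018182$
$W{\left(X \right)} = -550$ ($W{\left(X \right)} = -8 - 542 = -550$)
$\sqrt{4007682 + \left(W{\left(- \frac{418}{H} \right)} - 967925\right)} = \sqrt{4007682 - 968475} = \sqrt{3039207}$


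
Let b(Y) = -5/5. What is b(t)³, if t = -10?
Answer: -1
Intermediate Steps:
b(Y) = -1 (b(Y) = -5*⅕ = -1)
b(t)³ = (-1)³ = -1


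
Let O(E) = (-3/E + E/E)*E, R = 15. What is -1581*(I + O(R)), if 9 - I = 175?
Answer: 243474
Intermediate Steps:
O(E) = E*(1 - 3/E) (O(E) = (-3/E + 1)*E = (1 - 3/E)*E = E*(1 - 3/E))
I = -166 (I = 9 - 1*175 = 9 - 175 = -166)
-1581*(I + O(R)) = -1581*(-166 + (-3 + 15)) = -1581*(-166 + 12) = -1581*(-154) = 243474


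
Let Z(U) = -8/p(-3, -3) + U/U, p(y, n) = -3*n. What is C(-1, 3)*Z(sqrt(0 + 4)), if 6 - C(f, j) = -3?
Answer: 1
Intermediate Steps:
C(f, j) = 9 (C(f, j) = 6 - 1*(-3) = 6 + 3 = 9)
Z(U) = 1/9 (Z(U) = -8/((-3*(-3))) + U/U = -8/9 + 1 = 1/9)
C(-1, 3)*Z(sqrt(0 + 4)) = 9*(1/9) = 1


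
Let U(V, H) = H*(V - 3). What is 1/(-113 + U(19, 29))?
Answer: 1/351 ≈ 0.0028490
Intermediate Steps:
U(V, H) = H*(-3 + V)
1/(-113 + U(19, 29)) = 1/(-113 + 29*(-3 + 19)) = 1/(-113 + 29*16) = 1/(-113 + 464) = 1/351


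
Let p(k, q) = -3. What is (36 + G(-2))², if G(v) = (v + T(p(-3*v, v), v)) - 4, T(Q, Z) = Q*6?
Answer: 144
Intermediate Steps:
T(Q, Z) = 6*Q
G(v) = -22 + v (G(v) = (v + 6*(-3)) - 4 = (v - 18) - 4 = (-18 + v) - 4 = -22 + v)
(36 + G(-2))² = (36 + (-22 - 2))² = (36 - 24)² = 12² = 144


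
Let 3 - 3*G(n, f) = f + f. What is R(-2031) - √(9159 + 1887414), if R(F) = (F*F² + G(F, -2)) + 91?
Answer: -25133387093/3 - √1896573 ≈ -8.3778e+9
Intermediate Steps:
G(n, f) = 1 - 2*f/3 (G(n, f) = 1 - (f + f)/3 = 1 - 2*f/3)
R(F) = 280/3 + F³ (R(F) = (F*F² + (1 - ⅔*(-2))) + 91 = (F³ + (1 + 4/3)) + 91 = (F³ + 7/3) + 91 = (7/3 + F³) + 91 = 280/3 + F³)
R(-2031) - √(9159 + 1887414) = (280/3 + (-2031)³) - √(9159 + 1887414) = (280/3 - 8377795791) - √1896573 = -25133387093/3 - √1896573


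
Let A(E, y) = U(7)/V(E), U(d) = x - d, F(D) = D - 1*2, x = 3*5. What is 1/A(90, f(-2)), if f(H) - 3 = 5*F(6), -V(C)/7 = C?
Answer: -315/4 ≈ -78.750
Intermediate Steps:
x = 15
V(C) = -7*C
F(D) = -2 + D (F(D) = D - 2 = -2 + D)
U(d) = 15 - d
f(H) = 23 (f(H) = 3 + 5*(-2 + 6) = 3 + 5*4 = 3 + 20 = 23)
A(E, y) = -8/(7*E) (A(E, y) = (15 - 1*7)/((-7*E)) = (15 - 7)*(-1/(7*E)) = 8*(-1/(7*E)) = -8/(7*E))
1/A(90, f(-2)) = 1/(-8/7/90) = 1/(-8/7*1/90) = 1/(-4/315) = -315/4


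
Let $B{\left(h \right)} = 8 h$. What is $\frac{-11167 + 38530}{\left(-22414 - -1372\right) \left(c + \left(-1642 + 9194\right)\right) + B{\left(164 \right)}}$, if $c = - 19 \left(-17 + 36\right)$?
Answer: $- \frac{27363}{151311710} \approx -0.00018084$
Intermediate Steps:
$c = -361$ ($c = \left(-19\right) 19 = -361$)
$\frac{-11167 + 38530}{\left(-22414 - -1372\right) \left(c + \left(-1642 + 9194\right)\right) + B{\left(164 \right)}} = \frac{-11167 + 38530}{\left(-22414 - -1372\right) \left(-361 + \left(-1642 + 9194\right)\right) + 8 \cdot 164} = \frac{27363}{\left(-22414 + 1372\right) \left(-361 + 7552\right) + 1312} = \frac{27363}{\left(-21042\right) 7191 + 1312} = \frac{27363}{-151313022 + 1312} = \frac{27363}{-151311710} = 27363 \left(- \frac{1}{151311710}\right) = - \frac{27363}{151311710}$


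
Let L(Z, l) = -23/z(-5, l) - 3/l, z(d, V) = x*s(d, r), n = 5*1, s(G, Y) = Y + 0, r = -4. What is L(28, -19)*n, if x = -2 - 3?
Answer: -377/76 ≈ -4.9605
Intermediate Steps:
s(G, Y) = Y
n = 5
x = -5
z(d, V) = 20 (z(d, V) = -5*(-4) = 20)
L(Z, l) = -23/20 - 3/l
L(28, -19)*n = (-23/20 - 3/(-19))*5 = (-23/20 - 3*(-1/19))*5 = (-23/20 + 3/19)*5 = -377/380*5 = -377/76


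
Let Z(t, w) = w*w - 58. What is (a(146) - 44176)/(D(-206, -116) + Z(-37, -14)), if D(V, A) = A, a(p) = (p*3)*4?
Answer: -21212/11 ≈ -1928.4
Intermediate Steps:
a(p) = 12*p (a(p) = (3*p)*4 = 12*p)
Z(t, w) = -58 + w**2 (Z(t, w) = w**2 - 58 = -58 + w**2)
(a(146) - 44176)/(D(-206, -116) + Z(-37, -14)) = (12*146 - 44176)/(-116 + (-58 + (-14)**2)) = (1752 - 44176)/(-116 + (-58 + 196)) = -42424/(-116 + 138) = -42424/22 = -42424*1/22 = -21212/11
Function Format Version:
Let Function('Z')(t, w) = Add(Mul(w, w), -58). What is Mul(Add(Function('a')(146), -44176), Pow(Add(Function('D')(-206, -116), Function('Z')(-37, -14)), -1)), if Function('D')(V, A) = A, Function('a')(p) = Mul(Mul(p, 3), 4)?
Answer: Rational(-21212, 11) ≈ -1928.4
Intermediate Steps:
Function('a')(p) = Mul(12, p) (Function('a')(p) = Mul(Mul(3, p), 4) = Mul(12, p))
Function('Z')(t, w) = Add(-58, Pow(w, 2)) (Function('Z')(t, w) = Add(Pow(w, 2), -58) = Add(-58, Pow(w, 2)))
Mul(Add(Function('a')(146), -44176), Pow(Add(Function('D')(-206, -116), Function('Z')(-37, -14)), -1)) = Mul(Add(Mul(12, 146), -44176), Pow(Add(-116, Add(-58, Pow(-14, 2))), -1)) = Mul(Add(1752, -44176), Pow(Add(-116, Add(-58, 196)), -1)) = Mul(-42424, Pow(Add(-116, 138), -1)) = Mul(-42424, Pow(22, -1)) = Mul(-42424, Rational(1, 22)) = Rational(-21212, 11)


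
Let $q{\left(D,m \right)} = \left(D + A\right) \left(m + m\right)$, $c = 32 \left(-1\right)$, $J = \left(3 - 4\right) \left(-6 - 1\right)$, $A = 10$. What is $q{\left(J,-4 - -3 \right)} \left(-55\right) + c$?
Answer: $1838$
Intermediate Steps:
$J = 7$ ($J = \left(-1\right) \left(-7\right) = 7$)
$c = -32$
$q{\left(D,m \right)} = 2 m \left(10 + D\right)$ ($q{\left(D,m \right)} = \left(D + 10\right) \left(m + m\right) = \left(10 + D\right) 2 m = 2 m \left(10 + D\right)$)
$q{\left(J,-4 - -3 \right)} \left(-55\right) + c = 2 \left(-4 - -3\right) \left(10 + 7\right) \left(-55\right) - 32 = 2 \left(-4 + 3\right) 17 \left(-55\right) - 32 = 2 \left(-1\right) 17 \left(-55\right) - 32 = \left(-34\right) \left(-55\right) - 32 = 1870 - 32 = 1838$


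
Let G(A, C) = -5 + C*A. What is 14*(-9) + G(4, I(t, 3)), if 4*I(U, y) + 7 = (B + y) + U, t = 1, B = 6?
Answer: -128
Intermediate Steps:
I(U, y) = -¼ + U/4 + y/4 (I(U, y) = -7/4 + ((6 + y) + U)/4 = -7/4 + (6 + U + y)/4 = -7/4 + (3/2 + U/4 + y/4) = -¼ + U/4 + y/4)
G(A, C) = -5 + A*C
14*(-9) + G(4, I(t, 3)) = 14*(-9) + (-5 + 4*(-¼ + (¼)*1 + (¼)*3)) = -126 + (-5 + 4*(-¼ + ¼ + ¾)) = -126 + (-5 + 4*(¾)) = -126 + (-5 + 3) = -126 - 2 = -128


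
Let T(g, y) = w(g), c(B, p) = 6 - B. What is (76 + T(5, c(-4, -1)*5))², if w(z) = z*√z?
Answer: 5901 + 760*√5 ≈ 7600.4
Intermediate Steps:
w(z) = z^(3/2)
T(g, y) = g^(3/2)
(76 + T(5, c(-4, -1)*5))² = (76 + 5^(3/2))² = (76 + 5*√5)²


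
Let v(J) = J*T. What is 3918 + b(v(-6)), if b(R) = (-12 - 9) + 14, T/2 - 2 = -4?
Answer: 3911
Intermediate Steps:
T = -4 (T = 4 + 2*(-4) = 4 - 8 = -4)
v(J) = -4*J (v(J) = J*(-4) = -4*J)
b(R) = -7 (b(R) = -21 + 14 = -7)
3918 + b(v(-6)) = 3918 - 7 = 3911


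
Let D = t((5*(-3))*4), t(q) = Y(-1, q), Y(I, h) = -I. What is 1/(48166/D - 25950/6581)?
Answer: 6581/316954496 ≈ 2.0763e-5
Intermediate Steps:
t(q) = 1 (t(q) = -1*(-1) = 1)
D = 1
1/(48166/D - 25950/6581) = 1/(48166/1 - 25950/6581) = 1/(48166*1 - 25950*1/6581) = 1/(48166 - 25950/6581) = 1/(316954496/6581) = 6581/316954496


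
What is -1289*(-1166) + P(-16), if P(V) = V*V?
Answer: 1503230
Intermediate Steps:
P(V) = V²
-1289*(-1166) + P(-16) = -1289*(-1166) + (-16)² = 1502974 + 256 = 1503230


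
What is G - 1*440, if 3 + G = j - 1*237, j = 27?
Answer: -653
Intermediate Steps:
G = -213 (G = -3 + (27 - 1*237) = -3 + (27 - 237) = -3 - 210 = -213)
G - 1*440 = -213 - 1*440 = -213 - 440 = -653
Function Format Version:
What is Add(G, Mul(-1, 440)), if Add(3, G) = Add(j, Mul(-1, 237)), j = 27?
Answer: -653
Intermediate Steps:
G = -213 (G = Add(-3, Add(27, Mul(-1, 237))) = Add(-3, Add(27, -237)) = Add(-3, -210) = -213)
Add(G, Mul(-1, 440)) = Add(-213, Mul(-1, 440)) = Add(-213, -440) = -653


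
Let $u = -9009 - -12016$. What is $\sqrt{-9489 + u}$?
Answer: $i \sqrt{6482} \approx 80.511 i$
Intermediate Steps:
$u = 3007$ ($u = -9009 + 12016 = 3007$)
$\sqrt{-9489 + u} = \sqrt{-9489 + 3007} = \sqrt{-6482} = i \sqrt{6482}$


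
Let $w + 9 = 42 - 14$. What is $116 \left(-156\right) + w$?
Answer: $-18077$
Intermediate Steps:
$w = 19$ ($w = -9 + \left(42 - 14\right) = -9 + 28 = 19$)
$116 \left(-156\right) + w = 116 \left(-156\right) + 19 = -18096 + 19 = -18077$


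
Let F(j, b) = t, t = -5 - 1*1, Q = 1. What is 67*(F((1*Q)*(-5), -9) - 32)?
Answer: -2546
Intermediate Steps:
t = -6 (t = -5 - 1 = -6)
F(j, b) = -6
67*(F((1*Q)*(-5), -9) - 32) = 67*(-6 - 32) = 67*(-38) = -2546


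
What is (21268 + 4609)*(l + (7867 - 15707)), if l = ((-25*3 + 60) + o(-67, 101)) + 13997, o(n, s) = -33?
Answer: 158082593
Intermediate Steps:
l = 13949 (l = ((-25*3 + 60) - 33) + 13997 = ((-75 + 60) - 33) + 13997 = (-15 - 33) + 13997 = -48 + 13997 = 13949)
(21268 + 4609)*(l + (7867 - 15707)) = (21268 + 4609)*(13949 + (7867 - 15707)) = 25877*(13949 - 7840) = 25877*6109 = 158082593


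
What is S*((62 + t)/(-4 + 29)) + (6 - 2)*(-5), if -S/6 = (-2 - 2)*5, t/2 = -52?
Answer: -1108/5 ≈ -221.60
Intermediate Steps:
t = -104 (t = 2*(-52) = -104)
S = 120 (S = -6*(-2 - 2)*5 = -(-24)*5 = -6*(-20) = 120)
S*((62 + t)/(-4 + 29)) + (6 - 2)*(-5) = 120*((62 - 104)/(-4 + 29)) + (6 - 2)*(-5) = 120*(-42/25) + 4*(-5) = 120*(-42*1/25) - 20 = 120*(-42/25) - 20 = -1008/5 - 20 = -1108/5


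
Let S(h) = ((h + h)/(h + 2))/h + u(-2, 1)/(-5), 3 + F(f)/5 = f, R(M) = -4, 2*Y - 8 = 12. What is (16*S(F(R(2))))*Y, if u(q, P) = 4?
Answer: -4544/33 ≈ -137.70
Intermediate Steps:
Y = 10 (Y = 4 + (½)*12 = 4 + 6 = 10)
F(f) = -15 + 5*f
S(h) = -⅘ + 2/(2 + h) (S(h) = ((h + h)/(h + 2))/h + 4/(-5) = ((2*h)/(2 + h))/h + 4*(-⅕) = (2*h/(2 + h))/h - ⅘ = 2/(2 + h) - ⅘ = -⅘ + 2/(2 + h))
(16*S(F(R(2))))*Y = (16*(2*(1 - 2*(-15 + 5*(-4)))/(5*(2 + (-15 + 5*(-4))))))*10 = (16*(2*(1 - 2*(-15 - 20))/(5*(2 + (-15 - 20)))))*10 = (16*(2*(1 - 2*(-35))/(5*(2 - 35))))*10 = (16*((⅖)*(1 + 70)/(-33)))*10 = (16*((⅖)*(-1/33)*71))*10 = (16*(-142/165))*10 = -2272/165*10 = -4544/33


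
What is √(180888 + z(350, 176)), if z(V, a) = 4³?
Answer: 2*√45238 ≈ 425.38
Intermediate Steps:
z(V, a) = 64
√(180888 + z(350, 176)) = √(180888 + 64) = √180952 = 2*√45238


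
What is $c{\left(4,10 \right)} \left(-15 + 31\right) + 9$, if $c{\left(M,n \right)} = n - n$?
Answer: $9$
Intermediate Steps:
$c{\left(M,n \right)} = 0$
$c{\left(4,10 \right)} \left(-15 + 31\right) + 9 = 0 \left(-15 + 31\right) + 9 = 0 \cdot 16 + 9 = 0 + 9 = 9$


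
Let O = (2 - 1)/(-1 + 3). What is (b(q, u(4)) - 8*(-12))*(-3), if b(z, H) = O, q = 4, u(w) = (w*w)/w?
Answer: -579/2 ≈ -289.50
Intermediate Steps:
u(w) = w (u(w) = w²/w = w)
O = ½ (O = 1/2 = 1*(½) = ½ ≈ 0.50000)
b(z, H) = ½
(b(q, u(4)) - 8*(-12))*(-3) = (½ - 8*(-12))*(-3) = (½ + 96)*(-3) = (193/2)*(-3) = -579/2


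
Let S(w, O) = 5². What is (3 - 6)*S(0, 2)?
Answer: -75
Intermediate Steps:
S(w, O) = 25
(3 - 6)*S(0, 2) = (3 - 6)*25 = -3*25 = -75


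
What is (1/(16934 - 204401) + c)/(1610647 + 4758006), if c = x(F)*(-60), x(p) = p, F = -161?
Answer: 1810931219/1193912271951 ≈ 0.0015168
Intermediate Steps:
c = 9660 (c = -161*(-60) = 9660)
(1/(16934 - 204401) + c)/(1610647 + 4758006) = (1/(16934 - 204401) + 9660)/(1610647 + 4758006) = (1/(-187467) + 9660)/6368653 = (-1/187467 + 9660)*(1/6368653) = (1810931219/187467)*(1/6368653) = 1810931219/1193912271951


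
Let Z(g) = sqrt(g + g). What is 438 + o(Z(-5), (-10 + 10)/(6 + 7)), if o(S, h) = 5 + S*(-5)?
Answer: 443 - 5*I*sqrt(10) ≈ 443.0 - 15.811*I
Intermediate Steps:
Z(g) = sqrt(2)*sqrt(g) (Z(g) = sqrt(2*g) = sqrt(2)*sqrt(g))
o(S, h) = 5 - 5*S
438 + o(Z(-5), (-10 + 10)/(6 + 7)) = 438 + (5 - 5*sqrt(2)*sqrt(-5)) = 438 + (5 - 5*sqrt(2)*I*sqrt(5)) = 438 + (5 - 5*I*sqrt(10)) = 443 - 5*I*sqrt(10)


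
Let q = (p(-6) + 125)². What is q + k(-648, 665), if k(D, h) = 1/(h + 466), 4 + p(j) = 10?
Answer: 19409092/1131 ≈ 17161.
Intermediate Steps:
p(j) = 6 (p(j) = -4 + 10 = 6)
k(D, h) = 1/(466 + h)
q = 17161 (q = (6 + 125)² = 131² = 17161)
q + k(-648, 665) = 17161 + 1/(466 + 665) = 17161 + 1/1131 = 19409092/1131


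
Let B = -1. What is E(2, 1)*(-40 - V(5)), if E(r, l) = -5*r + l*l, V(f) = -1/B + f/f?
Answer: 378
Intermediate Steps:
V(f) = 2 (V(f) = -1/(-1) + f/f = -1*(-1) + 1 = 1 + 1 = 2)
E(r, l) = l**2 - 5*r (E(r, l) = -5*r + l**2 = l**2 - 5*r)
E(2, 1)*(-40 - V(5)) = (1**2 - 5*2)*(-40 - 1*2) = (1 - 10)*(-40 - 2) = -9*(-42) = 378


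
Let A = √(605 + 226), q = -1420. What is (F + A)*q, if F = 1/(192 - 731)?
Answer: 1420/539 - 1420*√831 ≈ -40932.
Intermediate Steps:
A = √831 ≈ 28.827
F = -1/539 (F = 1/(-539) = -1/539 ≈ -0.0018553)
(F + A)*q = (-1/539 + √831)*(-1420) = 1420/539 - 1420*√831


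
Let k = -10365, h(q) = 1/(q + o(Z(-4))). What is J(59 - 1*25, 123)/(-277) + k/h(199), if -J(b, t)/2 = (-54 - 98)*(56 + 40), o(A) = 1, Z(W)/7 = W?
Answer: -574250184/277 ≈ -2.0731e+6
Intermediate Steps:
Z(W) = 7*W
h(q) = 1/(1 + q) (h(q) = 1/(q + 1) = 1/(1 + q))
J(b, t) = 29184 (J(b, t) = -2*(-54 - 98)*(56 + 40) = -(-304)*96 = -2*(-14592) = 29184)
J(59 - 1*25, 123)/(-277) + k/h(199) = 29184/(-277) - 10365/(1/(1 + 199)) = 29184*(-1/277) - 10365/(1/200) = -29184/277 - 10365/1/200 = -29184/277 - 10365*200 = -29184/277 - 2073000 = -574250184/277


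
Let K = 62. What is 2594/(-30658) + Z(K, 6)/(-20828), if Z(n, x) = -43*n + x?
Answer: 3440306/79818103 ≈ 0.043102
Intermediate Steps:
Z(n, x) = x - 43*n
2594/(-30658) + Z(K, 6)/(-20828) = 2594/(-30658) + (6 - 43*62)/(-20828) = 2594*(-1/30658) + (6 - 2666)*(-1/20828) = -1297/15329 - 2660*(-1/20828) = -1297/15329 + 665/5207 = 3440306/79818103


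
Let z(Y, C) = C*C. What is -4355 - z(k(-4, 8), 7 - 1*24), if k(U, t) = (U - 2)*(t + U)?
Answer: -4644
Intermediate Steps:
k(U, t) = (-2 + U)*(U + t)
z(Y, C) = C²
-4355 - z(k(-4, 8), 7 - 1*24) = -4355 - (7 - 1*24)² = -4355 - (7 - 24)² = -4355 - 1*(-17)² = -4355 - 1*289 = -4355 - 289 = -4644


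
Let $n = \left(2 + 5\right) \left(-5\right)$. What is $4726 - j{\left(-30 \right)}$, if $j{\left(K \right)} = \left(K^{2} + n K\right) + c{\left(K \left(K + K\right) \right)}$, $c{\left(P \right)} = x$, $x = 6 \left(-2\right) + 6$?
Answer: $2782$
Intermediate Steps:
$x = -6$ ($x = -12 + 6 = -6$)
$n = -35$ ($n = 7 \left(-5\right) = -35$)
$c{\left(P \right)} = -6$
$j{\left(K \right)} = -6 + K^{2} - 35 K$ ($j{\left(K \right)} = \left(K^{2} - 35 K\right) - 6 = -6 + K^{2} - 35 K$)
$4726 - j{\left(-30 \right)} = 4726 - \left(-6 + \left(-30\right)^{2} - -1050\right) = 4726 - \left(-6 + 900 + 1050\right) = 4726 - 1944 = 2782$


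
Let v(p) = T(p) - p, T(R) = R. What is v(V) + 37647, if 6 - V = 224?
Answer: 37647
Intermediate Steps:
V = -218 (V = 6 - 1*224 = 6 - 224 = -218)
v(p) = 0 (v(p) = p - p = 0)
v(V) + 37647 = 0 + 37647 = 37647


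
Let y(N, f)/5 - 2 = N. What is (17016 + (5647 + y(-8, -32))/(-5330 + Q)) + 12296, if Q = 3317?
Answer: 58999439/2013 ≈ 29309.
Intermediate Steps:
y(N, f) = 10 + 5*N
(17016 + (5647 + y(-8, -32))/(-5330 + Q)) + 12296 = (17016 + (5647 + (10 + 5*(-8)))/(-5330 + 3317)) + 12296 = (17016 + (5647 + (10 - 40))/(-2013)) + 12296 = (17016 + (5647 - 30)*(-1/2013)) + 12296 = (17016 + 5617*(-1/2013)) + 12296 = (17016 - 5617/2013) + 12296 = 34247591/2013 + 12296 = 58999439/2013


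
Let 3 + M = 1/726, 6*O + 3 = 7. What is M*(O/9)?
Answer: -2177/9801 ≈ -0.22212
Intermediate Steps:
O = ⅔ (O = -½ + (⅙)*7 = -½ + 7/6 = ⅔ ≈ 0.66667)
M = -2177/726 (M = -3 + 1/726 = -2177/726 ≈ -2.9986)
M*(O/9) = -2177/(1089*9) = -2177/726*2/27 = -2177/9801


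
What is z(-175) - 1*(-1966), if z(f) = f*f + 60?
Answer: 32651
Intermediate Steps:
z(f) = 60 + f**2 (z(f) = f**2 + 60 = 60 + f**2)
z(-175) - 1*(-1966) = (60 + (-175)**2) - 1*(-1966) = (60 + 30625) + 1966 = 30685 + 1966 = 32651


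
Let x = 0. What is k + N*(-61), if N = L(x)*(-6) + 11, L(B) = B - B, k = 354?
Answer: -317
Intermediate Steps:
L(B) = 0
N = 11 (N = 0*(-6) + 11 = 0 + 11 = 11)
k + N*(-61) = 354 + 11*(-61) = 354 - 671 = -317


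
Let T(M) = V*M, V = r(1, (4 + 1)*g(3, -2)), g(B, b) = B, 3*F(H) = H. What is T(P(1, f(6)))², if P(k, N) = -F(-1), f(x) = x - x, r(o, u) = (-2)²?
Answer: 16/9 ≈ 1.7778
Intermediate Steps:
F(H) = H/3
r(o, u) = 4
V = 4
f(x) = 0
P(k, N) = ⅓ (P(k, N) = -(-1)/3 = -1*(-⅓) = ⅓)
T(M) = 4*M
T(P(1, f(6)))² = (4*(⅓))² = (4/3)² = 16/9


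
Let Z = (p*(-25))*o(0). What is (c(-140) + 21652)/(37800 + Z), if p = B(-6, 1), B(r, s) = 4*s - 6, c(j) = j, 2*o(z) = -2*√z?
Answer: 2689/4725 ≈ 0.56910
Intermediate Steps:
o(z) = -√z (o(z) = (-2*√z)/2 = -√z)
B(r, s) = -6 + 4*s
p = -2 (p = -6 + 4*1 = -6 + 4 = -2)
Z = 0 (Z = (-2*(-25))*(-√0) = 50*(-1*0) = 50*0 = 0)
(c(-140) + 21652)/(37800 + Z) = (-140 + 21652)/(37800 + 0) = 21512/37800 = 21512*(1/37800) = 2689/4725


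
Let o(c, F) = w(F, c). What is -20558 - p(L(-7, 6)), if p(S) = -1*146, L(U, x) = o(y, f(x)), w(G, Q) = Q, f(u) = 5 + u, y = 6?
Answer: -20412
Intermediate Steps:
o(c, F) = c
L(U, x) = 6
p(S) = -146
-20558 - p(L(-7, 6)) = -20558 - 1*(-146) = -20558 + 146 = -20412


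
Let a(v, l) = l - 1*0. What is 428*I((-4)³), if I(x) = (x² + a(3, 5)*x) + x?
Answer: 1588736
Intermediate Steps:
a(v, l) = l (a(v, l) = l + 0 = l)
I(x) = x² + 6*x (I(x) = (x² + 5*x) + x = x² + 6*x)
428*I((-4)³) = 428*((-4)³*(6 + (-4)³)) = 428*(-64*(6 - 64)) = 428*(-64*(-58)) = 428*3712 = 1588736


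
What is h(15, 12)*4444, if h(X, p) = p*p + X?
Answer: 706596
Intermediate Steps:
h(X, p) = X + p² (h(X, p) = p² + X = X + p²)
h(15, 12)*4444 = (15 + 12²)*4444 = (15 + 144)*4444 = 159*4444 = 706596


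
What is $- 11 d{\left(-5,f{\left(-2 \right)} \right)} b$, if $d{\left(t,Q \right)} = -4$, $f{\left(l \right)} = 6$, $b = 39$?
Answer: $1716$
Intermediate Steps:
$- 11 d{\left(-5,f{\left(-2 \right)} \right)} b = \left(-11\right) \left(-4\right) 39 = 44 \cdot 39 = 1716$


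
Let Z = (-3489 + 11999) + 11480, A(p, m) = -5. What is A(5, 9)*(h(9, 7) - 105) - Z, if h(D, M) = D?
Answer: -19510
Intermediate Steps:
Z = 19990 (Z = 8510 + 11480 = 19990)
A(5, 9)*(h(9, 7) - 105) - Z = -5*(9 - 105) - 1*19990 = -5*(-96) - 19990 = 480 - 19990 = -19510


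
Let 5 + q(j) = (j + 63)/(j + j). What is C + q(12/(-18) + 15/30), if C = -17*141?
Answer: -5181/2 ≈ -2590.5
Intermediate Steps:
C = -2397
q(j) = -5 + (63 + j)/(2*j) (q(j) = -5 + (j + 63)/(j + j) = -5 + (63 + j)/((2*j)) = -5 + (63 + j)*(1/(2*j)) = -5 + (63 + j)/(2*j))
C + q(12/(-18) + 15/30) = -2397 + 9*(7 - (12/(-18) + 15/30))/(2*(12/(-18) + 15/30)) = -2397 + 9*(7 - (12*(-1/18) + 15*(1/30)))/(2*(12*(-1/18) + 15*(1/30))) = -2397 + 9*(7 - (-2/3 + 1/2))/(2*(-2/3 + 1/2)) = -2397 + 9*(7 - 1*(-1/6))/(2*(-1/6)) = -2397 + (9/2)*(-6)*(7 + 1/6) = -2397 + (9/2)*(-6)*(43/6) = -2397 - 387/2 = -5181/2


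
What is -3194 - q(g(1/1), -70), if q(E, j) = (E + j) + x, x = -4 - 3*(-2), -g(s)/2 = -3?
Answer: -3132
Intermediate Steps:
g(s) = 6 (g(s) = -2*(-3) = 6)
x = 2 (x = -4 + 6 = 2)
q(E, j) = 2 + E + j (q(E, j) = (E + j) + 2 = 2 + E + j)
-3194 - q(g(1/1), -70) = -3194 - (2 + 6 - 70) = -3194 - 1*(-62) = -3194 + 62 = -3132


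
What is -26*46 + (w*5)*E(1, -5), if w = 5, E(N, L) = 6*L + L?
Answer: -2071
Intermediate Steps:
E(N, L) = 7*L
-26*46 + (w*5)*E(1, -5) = -26*46 + (5*5)*(7*(-5)) = -1196 + 25*(-35) = -1196 - 875 = -2071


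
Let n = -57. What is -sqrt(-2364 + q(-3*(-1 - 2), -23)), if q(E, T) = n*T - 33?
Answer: -I*sqrt(1086) ≈ -32.955*I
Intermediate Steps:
q(E, T) = -33 - 57*T (q(E, T) = -57*T - 33 = -33 - 57*T)
-sqrt(-2364 + q(-3*(-1 - 2), -23)) = -sqrt(-2364 + (-33 - 57*(-23))) = -sqrt(-2364 + (-33 + 1311)) = -sqrt(-2364 + 1278) = -sqrt(-1086) = -I*sqrt(1086)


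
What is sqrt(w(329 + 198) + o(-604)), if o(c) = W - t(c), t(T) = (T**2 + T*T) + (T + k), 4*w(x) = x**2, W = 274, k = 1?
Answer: I*sqrt(2637291)/2 ≈ 811.99*I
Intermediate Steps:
w(x) = x**2/4
t(T) = 1 + T + 2*T**2 (t(T) = (T**2 + T*T) + (T + 1) = (T**2 + T**2) + (1 + T) = 2*T**2 + (1 + T) = 1 + T + 2*T**2)
o(c) = 273 - c - 2*c**2 (o(c) = 274 - (1 + c + 2*c**2) = 274 + (-1 - c - 2*c**2) = 273 - c - 2*c**2)
sqrt(w(329 + 198) + o(-604)) = sqrt((329 + 198)**2/4 + (273 - 1*(-604) - 2*(-604)**2)) = sqrt((1/4)*527**2 + (273 + 604 - 2*364816)) = sqrt((1/4)*277729 + (273 + 604 - 729632)) = sqrt(277729/4 - 728755) = sqrt(-2637291/4) = I*sqrt(2637291)/2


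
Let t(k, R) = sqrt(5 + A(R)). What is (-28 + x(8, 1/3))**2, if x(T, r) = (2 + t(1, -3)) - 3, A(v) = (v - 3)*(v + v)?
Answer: (29 - sqrt(41))**2 ≈ 510.62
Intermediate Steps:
A(v) = 2*v*(-3 + v) (A(v) = (-3 + v)*(2*v) = 2*v*(-3 + v))
t(k, R) = sqrt(5 + 2*R*(-3 + R))
x(T, r) = -1 + sqrt(41) (x(T, r) = (2 + sqrt(5 + 2*(-3)*(-3 - 3))) - 3 = (2 + sqrt(5 + 2*(-3)*(-6))) - 3 = (2 + sqrt(5 + 36)) - 3 = (2 + sqrt(41)) - 3 = -1 + sqrt(41))
(-28 + x(8, 1/3))**2 = (-28 + (-1 + sqrt(41)))**2 = (-29 + sqrt(41))**2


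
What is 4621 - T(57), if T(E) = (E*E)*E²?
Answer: -10551380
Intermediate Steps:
T(E) = E⁴ (T(E) = E²*E² = E⁴)
4621 - T(57) = 4621 - 1*57⁴ = 4621 - 1*10556001 = 4621 - 10556001 = -10551380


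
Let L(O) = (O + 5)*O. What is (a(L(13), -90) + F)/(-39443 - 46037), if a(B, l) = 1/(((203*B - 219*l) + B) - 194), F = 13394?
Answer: -900773289/5748700960 ≈ -0.15669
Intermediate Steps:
L(O) = O*(5 + O) (L(O) = (5 + O)*O = O*(5 + O))
a(B, l) = 1/(-194 - 219*l + 204*B) (a(B, l) = 1/(((-219*l + 203*B) + B) - 194) = 1/((-219*l + 204*B) - 194) = 1/(-194 - 219*l + 204*B))
(a(L(13), -90) + F)/(-39443 - 46037) = (-1/(194 - 2652*(5 + 13) + 219*(-90)) + 13394)/(-39443 - 46037) = (-1/(194 - 2652*18 - 19710) + 13394)/(-85480) = (-1/(194 - 204*234 - 19710) + 13394)*(-1/85480) = (-1/(194 - 47736 - 19710) + 13394)*(-1/85480) = (-1/(-67252) + 13394)*(-1/85480) = (-1*(-1/67252) + 13394)*(-1/85480) = (1/67252 + 13394)*(-1/85480) = (900773289/67252)*(-1/85480) = -900773289/5748700960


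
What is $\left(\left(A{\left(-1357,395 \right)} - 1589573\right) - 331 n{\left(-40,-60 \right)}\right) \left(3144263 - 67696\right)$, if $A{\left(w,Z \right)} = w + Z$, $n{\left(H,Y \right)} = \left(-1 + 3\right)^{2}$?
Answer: $-4897460868053$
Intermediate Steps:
$n{\left(H,Y \right)} = 4$ ($n{\left(H,Y \right)} = 2^{2} = 4$)
$A{\left(w,Z \right)} = Z + w$
$\left(\left(A{\left(-1357,395 \right)} - 1589573\right) - 331 n{\left(-40,-60 \right)}\right) \left(3144263 - 67696\right) = \left(\left(\left(395 - 1357\right) - 1589573\right) - 1324\right) \left(3144263 - 67696\right) = \left(\left(-962 - 1589573\right) - 1324\right) 3076567 = \left(-1590535 - 1324\right) 3076567 = \left(-1591859\right) 3076567 = -4897460868053$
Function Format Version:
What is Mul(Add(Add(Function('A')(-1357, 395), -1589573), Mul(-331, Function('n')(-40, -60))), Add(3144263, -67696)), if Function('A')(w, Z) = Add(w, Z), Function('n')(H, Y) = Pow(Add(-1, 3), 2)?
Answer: -4897460868053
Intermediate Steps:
Function('n')(H, Y) = 4 (Function('n')(H, Y) = Pow(2, 2) = 4)
Function('A')(w, Z) = Add(Z, w)
Mul(Add(Add(Function('A')(-1357, 395), -1589573), Mul(-331, Function('n')(-40, -60))), Add(3144263, -67696)) = Mul(Add(Add(Add(395, -1357), -1589573), Mul(-331, 4)), Add(3144263, -67696)) = Mul(Add(Add(-962, -1589573), -1324), 3076567) = Mul(Add(-1590535, -1324), 3076567) = Mul(-1591859, 3076567) = -4897460868053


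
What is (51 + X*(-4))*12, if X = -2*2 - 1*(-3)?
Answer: 660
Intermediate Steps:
X = -1 (X = -4 + 3 = -1)
(51 + X*(-4))*12 = (51 - 1*(-4))*12 = (51 + 4)*12 = 55*12 = 660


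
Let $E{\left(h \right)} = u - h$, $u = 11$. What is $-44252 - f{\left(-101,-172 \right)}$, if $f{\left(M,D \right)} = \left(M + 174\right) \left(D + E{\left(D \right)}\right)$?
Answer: $-45055$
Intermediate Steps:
$E{\left(h \right)} = 11 - h$
$f{\left(M,D \right)} = 1914 + 11 M$ ($f{\left(M,D \right)} = \left(M + 174\right) \left(D - \left(-11 + D\right)\right) = \left(174 + M\right) 11 = 1914 + 11 M$)
$-44252 - f{\left(-101,-172 \right)} = -44252 - \left(1914 + 11 \left(-101\right)\right) = -44252 - \left(1914 - 1111\right) = -44252 - 803 = -45055$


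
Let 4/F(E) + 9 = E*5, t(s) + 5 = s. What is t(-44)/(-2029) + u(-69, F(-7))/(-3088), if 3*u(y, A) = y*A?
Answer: 1617765/68921072 ≈ 0.023473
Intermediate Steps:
t(s) = -5 + s
F(E) = 4/(-9 + 5*E) (F(E) = 4/(-9 + E*5) = 4/(-9 + 5*E))
u(y, A) = A*y/3 (u(y, A) = (y*A)/3 = (A*y)/3 = A*y/3)
t(-44)/(-2029) + u(-69, F(-7))/(-3088) = (-5 - 44)/(-2029) + ((1/3)*(4/(-9 + 5*(-7)))*(-69))/(-3088) = -49*(-1/2029) + ((1/3)*(4/(-9 - 35))*(-69))*(-1/3088) = 49/2029 + ((1/3)*(4/(-44))*(-69))*(-1/3088) = 49/2029 + ((1/3)*(4*(-1/44))*(-69))*(-1/3088) = 49/2029 + ((1/3)*(-1/11)*(-69))*(-1/3088) = 49/2029 + (23/11)*(-1/3088) = 49/2029 - 23/33968 = 1617765/68921072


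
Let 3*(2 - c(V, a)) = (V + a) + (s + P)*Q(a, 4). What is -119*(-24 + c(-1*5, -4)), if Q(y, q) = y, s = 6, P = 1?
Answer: 3451/3 ≈ 1150.3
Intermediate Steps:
c(V, a) = 2 - 8*a/3 - V/3 (c(V, a) = 2 - ((V + a) + (6 + 1)*a)/3 = 2 - ((V + a) + 7*a)/3 = 2 - (V + 8*a)/3 = 2 + (-8*a/3 - V/3) = 2 - 8*a/3 - V/3)
-119*(-24 + c(-1*5, -4)) = -119*(-24 + (2 - 8/3*(-4) - (-1)*5/3)) = -119*(-24 + (2 + 32/3 - ⅓*(-5))) = -119*(-24 + (2 + 32/3 + 5/3)) = -119*(-24 + 43/3) = -119*(-29/3) = 3451/3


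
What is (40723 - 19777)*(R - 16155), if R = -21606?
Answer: -790941906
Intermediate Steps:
(40723 - 19777)*(R - 16155) = (40723 - 19777)*(-21606 - 16155) = 20946*(-37761) = -790941906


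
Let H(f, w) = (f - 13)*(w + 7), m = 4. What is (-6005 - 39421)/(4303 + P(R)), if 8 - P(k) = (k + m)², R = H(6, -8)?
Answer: -22713/2095 ≈ -10.842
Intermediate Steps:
H(f, w) = (-13 + f)*(7 + w)
R = 7 (R = -91 - 13*(-8) + 7*6 + 6*(-8) = -91 + 104 + 42 - 48 = 7)
P(k) = 8 - (4 + k)² (P(k) = 8 - (k + 4)² = 8 - (4 + k)²)
(-6005 - 39421)/(4303 + P(R)) = (-6005 - 39421)/(4303 + (8 - (4 + 7)²)) = -45426/(4303 + (8 - 1*11²)) = -45426/(4303 + (8 - 1*121)) = -45426/(4303 + (8 - 121)) = -45426/(4303 - 113) = -45426/4190 = -45426*1/4190 = -22713/2095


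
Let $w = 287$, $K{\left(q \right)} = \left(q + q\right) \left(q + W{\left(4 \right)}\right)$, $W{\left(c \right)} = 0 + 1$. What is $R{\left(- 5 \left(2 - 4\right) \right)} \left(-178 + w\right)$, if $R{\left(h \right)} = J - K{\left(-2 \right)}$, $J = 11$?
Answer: $763$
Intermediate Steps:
$W{\left(c \right)} = 1$
$K{\left(q \right)} = 2 q \left(1 + q\right)$ ($K{\left(q \right)} = \left(q + q\right) \left(q + 1\right) = 2 q \left(1 + q\right)$)
$R{\left(h \right)} = 7$ ($R{\left(h \right)} = 11 - 2 \left(-2\right) \left(1 - 2\right) = 11 - 2 \left(-2\right) \left(-1\right) = 11 - 4 = 7$)
$R{\left(- 5 \left(2 - 4\right) \right)} \left(-178 + w\right) = 7 \left(-178 + 287\right) = 7 \cdot 109 = 763$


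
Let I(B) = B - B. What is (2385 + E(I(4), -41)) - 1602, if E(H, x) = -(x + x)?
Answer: 865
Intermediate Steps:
I(B) = 0
E(H, x) = -2*x
(2385 + E(I(4), -41)) - 1602 = (2385 - 2*(-41)) - 1602 = (2385 + 82) - 1602 = 2467 - 1602 = 865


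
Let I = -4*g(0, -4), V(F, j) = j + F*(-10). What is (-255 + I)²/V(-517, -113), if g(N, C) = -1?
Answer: 63001/5057 ≈ 12.458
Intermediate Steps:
V(F, j) = j - 10*F
I = 4 (I = -4*(-1) = 4)
(-255 + I)²/V(-517, -113) = (-255 + 4)²/(-113 - 10*(-517)) = (-251)²/(-113 + 5170) = 63001/5057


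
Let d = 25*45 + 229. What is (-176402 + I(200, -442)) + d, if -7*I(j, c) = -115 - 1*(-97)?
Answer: -1225318/7 ≈ -1.7505e+5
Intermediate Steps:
d = 1354 (d = 1125 + 229 = 1354)
I(j, c) = 18/7 (I(j, c) = -(-115 - 1*(-97))/7 = -(-115 + 97)/7 = -⅐*(-18) = 18/7)
(-176402 + I(200, -442)) + d = (-176402 + 18/7) + 1354 = -1234796/7 + 1354 = -1225318/7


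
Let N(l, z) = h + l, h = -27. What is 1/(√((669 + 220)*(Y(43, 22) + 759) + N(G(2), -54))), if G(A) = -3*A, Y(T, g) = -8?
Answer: √667606/667606 ≈ 0.0012239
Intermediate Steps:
N(l, z) = -27 + l
1/(√((669 + 220)*(Y(43, 22) + 759) + N(G(2), -54))) = 1/(√((669 + 220)*(-8 + 759) + (-27 - 3*2))) = 1/(√(889*751 + (-27 - 6))) = 1/(√(667639 - 33)) = 1/(√667606) = √667606/667606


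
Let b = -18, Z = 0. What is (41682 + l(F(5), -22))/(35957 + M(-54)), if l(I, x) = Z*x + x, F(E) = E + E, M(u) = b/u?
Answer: 31245/26968 ≈ 1.1586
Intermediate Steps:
M(u) = -18/u
F(E) = 2*E
l(I, x) = x (l(I, x) = 0*x + x = 0 + x = x)
(41682 + l(F(5), -22))/(35957 + M(-54)) = (41682 - 22)/(35957 - 18/(-54)) = 41660/(35957 - 18*(-1/54)) = 41660/(35957 + ⅓) = 41660/(107872/3) = 41660*(3/107872) = 31245/26968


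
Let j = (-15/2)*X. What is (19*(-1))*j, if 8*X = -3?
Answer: -855/16 ≈ -53.438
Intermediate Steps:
X = -3/8 (X = (1/8)*(-3) = -3/8 ≈ -0.37500)
j = 45/16 (j = -15/2*(-3/8) = 45/16 ≈ 2.8125)
(19*(-1))*j = (19*(-1))*(45/16) = -19*45/16 = -855/16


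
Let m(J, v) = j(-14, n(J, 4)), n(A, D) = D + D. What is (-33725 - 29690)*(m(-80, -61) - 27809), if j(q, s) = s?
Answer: 1763000415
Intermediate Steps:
n(A, D) = 2*D
m(J, v) = 8 (m(J, v) = 2*4 = 8)
(-33725 - 29690)*(m(-80, -61) - 27809) = (-33725 - 29690)*(8 - 27809) = -63415*(-27801) = 1763000415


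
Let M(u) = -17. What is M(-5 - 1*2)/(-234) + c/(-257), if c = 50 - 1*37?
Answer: 1327/60138 ≈ 0.022066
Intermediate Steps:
c = 13 (c = 50 - 37 = 13)
M(-5 - 1*2)/(-234) + c/(-257) = -17/(-234) + 13/(-257) = -17*(-1/234) + 13*(-1/257) = 17/234 - 13/257 = 1327/60138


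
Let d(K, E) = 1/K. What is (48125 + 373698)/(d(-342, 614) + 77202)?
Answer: 144263466/26403083 ≈ 5.4639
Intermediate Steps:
(48125 + 373698)/(d(-342, 614) + 77202) = (48125 + 373698)/(1/(-342) + 77202) = 421823/(-1/342 + 77202) = 421823/(26403083/342) = 421823*(342/26403083) = 144263466/26403083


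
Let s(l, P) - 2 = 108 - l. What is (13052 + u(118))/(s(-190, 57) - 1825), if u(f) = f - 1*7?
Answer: -13163/1525 ≈ -8.6315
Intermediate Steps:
s(l, P) = 110 - l (s(l, P) = 2 + (108 - l) = 110 - l)
u(f) = -7 + f (u(f) = f - 7 = -7 + f)
(13052 + u(118))/(s(-190, 57) - 1825) = (13052 + (-7 + 118))/((110 - 1*(-190)) - 1825) = (13052 + 111)/((110 + 190) - 1825) = 13163/(300 - 1825) = 13163/(-1525) = 13163*(-1/1525) = -13163/1525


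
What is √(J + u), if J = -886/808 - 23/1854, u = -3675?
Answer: I*√14322145149421/62418 ≈ 60.631*I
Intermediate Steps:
J = -415307/374508 (J = -886*1/808 - 23*1/1854 = -443/404 - 23/1854 = -415307/374508 ≈ -1.1089)
√(J + u) = √(-415307/374508 - 3675) = √(-1376732207/374508) = I*√14322145149421/62418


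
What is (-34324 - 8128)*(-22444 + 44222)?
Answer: -924519656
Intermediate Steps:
(-34324 - 8128)*(-22444 + 44222) = -42452*21778 = -924519656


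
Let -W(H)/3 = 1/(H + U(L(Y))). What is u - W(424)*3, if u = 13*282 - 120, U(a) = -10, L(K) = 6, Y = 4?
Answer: 163117/46 ≈ 3546.0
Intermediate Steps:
W(H) = -3/(-10 + H) (W(H) = -3/(H - 10) = -3/(-10 + H))
u = 3546 (u = 3666 - 120 = 3546)
u - W(424)*3 = 3546 - (-3/(-10 + 424))*3 = 3546 - (-3/414)*3 = 3546 - (-3*1/414)*3 = 3546 - (-1)*3/138 = 3546 - 1*(-1/46) = 3546 + 1/46 = 163117/46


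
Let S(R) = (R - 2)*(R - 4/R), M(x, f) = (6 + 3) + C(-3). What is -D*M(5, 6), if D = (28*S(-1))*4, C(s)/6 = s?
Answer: -9072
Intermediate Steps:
C(s) = 6*s
M(x, f) = -9 (M(x, f) = (6 + 3) + 6*(-3) = 9 - 18 = -9)
S(R) = (-2 + R)*(R - 4/R)
D = -1008 (D = (28*(-4 + (-1)**2 - 2*(-1) + 8/(-1)))*4 = (28*(-4 + 1 + 2 + 8*(-1)))*4 = (28*(-4 + 1 + 2 - 8))*4 = (28*(-9))*4 = -252*4 = -1008)
-D*M(5, 6) = -(-1008)*(-9) = -1*9072 = -9072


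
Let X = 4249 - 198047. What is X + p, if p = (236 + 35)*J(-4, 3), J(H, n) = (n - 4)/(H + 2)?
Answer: -387325/2 ≈ -1.9366e+5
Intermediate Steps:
J(H, n) = (-4 + n)/(2 + H)
p = 271/2 (p = (236 + 35)*((-4 + 3)/(2 - 4)) = 271*(-1/(-2)) = 271*(-1/2*(-1)) = 271*(1/2) = 271/2 ≈ 135.50)
X = -193798
X + p = -193798 + 271/2 = -387325/2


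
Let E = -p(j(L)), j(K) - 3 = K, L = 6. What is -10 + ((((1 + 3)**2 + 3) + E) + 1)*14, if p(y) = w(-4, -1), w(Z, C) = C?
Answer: 284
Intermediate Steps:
j(K) = 3 + K
p(y) = -1
E = 1 (E = -1*(-1) = 1)
-10 + ((((1 + 3)**2 + 3) + E) + 1)*14 = -10 + ((((1 + 3)**2 + 3) + 1) + 1)*14 = -10 + (((4**2 + 3) + 1) + 1)*14 = -10 + (((16 + 3) + 1) + 1)*14 = -10 + ((19 + 1) + 1)*14 = -10 + (20 + 1)*14 = -10 + 21*14 = -10 + 294 = 284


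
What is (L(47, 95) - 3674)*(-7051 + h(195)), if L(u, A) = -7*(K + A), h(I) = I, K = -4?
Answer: 29556216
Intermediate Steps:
L(u, A) = 28 - 7*A (L(u, A) = -7*(-4 + A) = 28 - 7*A)
(L(47, 95) - 3674)*(-7051 + h(195)) = ((28 - 7*95) - 3674)*(-7051 + 195) = ((28 - 665) - 3674)*(-6856) = (-637 - 3674)*(-6856) = -4311*(-6856) = 29556216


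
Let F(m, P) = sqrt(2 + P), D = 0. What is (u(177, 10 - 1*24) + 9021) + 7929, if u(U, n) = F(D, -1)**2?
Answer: 16951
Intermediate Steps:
u(U, n) = 1 (u(U, n) = (sqrt(2 - 1))**2 = (sqrt(1))**2 = 1**2 = 1)
(u(177, 10 - 1*24) + 9021) + 7929 = (1 + 9021) + 7929 = 9022 + 7929 = 16951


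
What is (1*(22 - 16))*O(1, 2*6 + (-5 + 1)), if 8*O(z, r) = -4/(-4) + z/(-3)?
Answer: 1/2 ≈ 0.50000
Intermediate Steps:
O(z, r) = 1/8 - z/24 (O(z, r) = (-4/(-4) + z/(-3))/8 = (-4*(-1/4) + z*(-1/3))/8 = (1 - z/3)/8 = 1/8 - z/24)
(1*(22 - 16))*O(1, 2*6 + (-5 + 1)) = (1*(22 - 16))*(1/8 - 1/24*1) = (1*6)*(1/8 - 1/24) = 6*(1/12) = 1/2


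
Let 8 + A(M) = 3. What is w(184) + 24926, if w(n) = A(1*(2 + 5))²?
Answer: 24951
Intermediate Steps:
A(M) = -5 (A(M) = -8 + 3 = -5)
w(n) = 25 (w(n) = (-5)² = 25)
w(184) + 24926 = 25 + 24926 = 24951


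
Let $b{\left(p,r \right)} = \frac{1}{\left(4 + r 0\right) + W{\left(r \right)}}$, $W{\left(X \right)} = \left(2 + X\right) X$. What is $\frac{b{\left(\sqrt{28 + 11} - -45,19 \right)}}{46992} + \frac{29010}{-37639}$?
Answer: $- \frac{549384844121}{712798950864} \approx -0.77074$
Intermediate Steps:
$W{\left(X \right)} = X \left(2 + X\right)$
$b{\left(p,r \right)} = \frac{1}{4 + r \left(2 + r\right)}$ ($b{\left(p,r \right)} = \frac{1}{\left(4 + r 0\right) + r \left(2 + r\right)} = \frac{1}{\left(4 + 0\right) + r \left(2 + r\right)} = \frac{1}{4 + r \left(2 + r\right)}$)
$\frac{b{\left(\sqrt{28 + 11} - -45,19 \right)}}{46992} + \frac{29010}{-37639} = \frac{1}{\left(4 + 19 \left(2 + 19\right)\right) 46992} + \frac{29010}{-37639} = \frac{1}{4 + 19 \cdot 21} \cdot \frac{1}{46992} + 29010 \left(- \frac{1}{37639}\right) = \frac{1}{4 + 399} \cdot \frac{1}{46992} - \frac{29010}{37639} = \frac{1}{403} \cdot \frac{1}{46992} - \frac{29010}{37639} = \frac{1}{18937776} - \frac{29010}{37639} = - \frac{549384844121}{712798950864}$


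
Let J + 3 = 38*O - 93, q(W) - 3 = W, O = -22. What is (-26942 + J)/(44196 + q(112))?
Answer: -27874/44311 ≈ -0.62905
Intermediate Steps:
q(W) = 3 + W
J = -932 (J = -3 + (38*(-22) - 93) = -3 + (-836 - 93) = -3 - 929 = -932)
(-26942 + J)/(44196 + q(112)) = (-26942 - 932)/(44196 + (3 + 112)) = -27874/(44196 + 115) = -27874/44311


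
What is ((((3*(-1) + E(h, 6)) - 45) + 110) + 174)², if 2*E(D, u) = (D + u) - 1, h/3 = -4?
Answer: 216225/4 ≈ 54056.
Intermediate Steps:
h = -12 (h = 3*(-4) = -12)
E(D, u) = -½ + D/2 + u/2 (E(D, u) = ((D + u) - 1)/2 = (-1 + D + u)/2 = -½ + D/2 + u/2)
((((3*(-1) + E(h, 6)) - 45) + 110) + 174)² = ((((3*(-1) + (-½ + (½)*(-12) + (½)*6)) - 45) + 110) + 174)² = ((((-3 + (-½ - 6 + 3)) - 45) + 110) + 174)² = ((((-3 - 7/2) - 45) + 110) + 174)² = (((-13/2 - 45) + 110) + 174)² = ((-103/2 + 110) + 174)² = (117/2 + 174)² = (465/2)² = 216225/4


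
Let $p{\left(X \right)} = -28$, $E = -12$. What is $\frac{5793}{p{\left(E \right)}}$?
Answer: $- \frac{5793}{28} \approx -206.89$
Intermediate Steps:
$\frac{5793}{p{\left(E \right)}} = \frac{5793}{-28} = 5793 \left(- \frac{1}{28}\right) = - \frac{5793}{28}$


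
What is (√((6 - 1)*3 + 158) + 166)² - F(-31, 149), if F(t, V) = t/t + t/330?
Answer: 9150271/330 + 332*√173 ≈ 32095.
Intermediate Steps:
F(t, V) = 1 + t/330 (F(t, V) = 1 + t*(1/330) = 1 + t/330)
(√((6 - 1)*3 + 158) + 166)² - F(-31, 149) = (√((6 - 1)*3 + 158) + 166)² - (1 + (1/330)*(-31)) = (√(5*3 + 158) + 166)² - (1 - 31/330) = (√(15 + 158) + 166)² - 1*299/330 = (√173 + 166)² - 299/330 = (166 + √173)² - 299/330 = -299/330 + (166 + √173)²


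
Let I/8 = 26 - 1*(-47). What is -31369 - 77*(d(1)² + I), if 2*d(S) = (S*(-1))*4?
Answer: -76645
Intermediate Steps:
I = 584 (I = 8*(26 - 1*(-47)) = 8*(26 + 47) = 8*73 = 584)
d(S) = -2*S (d(S) = ((S*(-1))*4)/2 = (-S*4)/2 = (-4*S)/2 = -2*S)
-31369 - 77*(d(1)² + I) = -31369 - 77*((-2*1)² + 584) = -31369 - 77*((-2)² + 584) = -31369 - 77*(4 + 584) = -31369 - 77*588 = -31369 - 1*45276 = -31369 - 45276 = -76645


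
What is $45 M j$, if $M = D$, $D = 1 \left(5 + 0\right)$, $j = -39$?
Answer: $-8775$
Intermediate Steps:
$D = 5$ ($D = 1 \cdot 5 = 5$)
$M = 5$
$45 M j = 45 \cdot 5 \left(-39\right) = 225 \left(-39\right) = -8775$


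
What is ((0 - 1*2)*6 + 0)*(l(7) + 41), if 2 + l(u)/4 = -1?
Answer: -348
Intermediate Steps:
l(u) = -12 (l(u) = -8 + 4*(-1) = -8 - 4 = -12)
((0 - 1*2)*6 + 0)*(l(7) + 41) = ((0 - 1*2)*6 + 0)*(-12 + 41) = ((0 - 2)*6 + 0)*29 = (-2*6 + 0)*29 = (-12 + 0)*29 = -12*29 = -348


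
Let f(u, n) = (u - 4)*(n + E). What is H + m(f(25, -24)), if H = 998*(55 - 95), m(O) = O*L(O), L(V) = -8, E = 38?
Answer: -42272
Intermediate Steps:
f(u, n) = (-4 + u)*(38 + n) (f(u, n) = (u - 4)*(n + 38) = (-4 + u)*(38 + n))
m(O) = -8*O (m(O) = O*(-8) = -8*O)
H = -39920 (H = 998*(-40) = -39920)
H + m(f(25, -24)) = -39920 - 8*(-152 - 4*(-24) + 38*25 - 24*25) = -39920 - 8*(-152 + 96 + 950 - 600) = -39920 - 8*294 = -39920 - 2352 = -42272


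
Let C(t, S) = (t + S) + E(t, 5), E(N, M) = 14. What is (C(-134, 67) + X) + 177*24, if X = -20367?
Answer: -16172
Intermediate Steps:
C(t, S) = 14 + S + t (C(t, S) = (t + S) + 14 = (S + t) + 14 = 14 + S + t)
(C(-134, 67) + X) + 177*24 = ((14 + 67 - 134) - 20367) + 177*24 = (-53 - 20367) + 4248 = -20420 + 4248 = -16172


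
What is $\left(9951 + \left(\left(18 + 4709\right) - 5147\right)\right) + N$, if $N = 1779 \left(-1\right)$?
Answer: $7752$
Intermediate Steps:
$N = -1779$
$\left(9951 + \left(\left(18 + 4709\right) - 5147\right)\right) + N = \left(9951 + \left(\left(18 + 4709\right) - 5147\right)\right) - 1779 = \left(9951 + \left(4727 - 5147\right)\right) - 1779 = \left(9951 - 420\right) - 1779 = 9531 - 1779 = 7752$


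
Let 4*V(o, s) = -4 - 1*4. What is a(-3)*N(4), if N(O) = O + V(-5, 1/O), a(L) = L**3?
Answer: -54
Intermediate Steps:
V(o, s) = -2 (V(o, s) = (-4 - 1*4)/4 = (-4 - 4)/4 = (1/4)*(-8) = -2)
N(O) = -2 + O (N(O) = O - 2 = -2 + O)
a(-3)*N(4) = (-3)**3*(-2 + 4) = -27*2 = -54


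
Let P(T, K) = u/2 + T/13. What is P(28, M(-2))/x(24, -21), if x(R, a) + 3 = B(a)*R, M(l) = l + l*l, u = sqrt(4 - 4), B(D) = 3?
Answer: 28/897 ≈ 0.031215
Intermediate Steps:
u = 0 (u = sqrt(0) = 0)
M(l) = l + l**2
x(R, a) = -3 + 3*R
P(T, K) = T/13 (P(T, K) = 0/2 + T/13 = 0*(1/2) + T*(1/13) = 0 + T/13 = T/13)
P(28, M(-2))/x(24, -21) = ((1/13)*28)/(-3 + 3*24) = 28/(13*(-3 + 72)) = (28/13)/69 = (28/13)*(1/69) = 28/897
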